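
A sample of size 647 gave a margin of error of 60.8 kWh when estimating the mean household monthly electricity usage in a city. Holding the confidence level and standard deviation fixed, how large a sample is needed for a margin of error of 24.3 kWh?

Margin of error scales as 1/√n, so n₂ = n₁·(E₁/E₂)².
n₂ = 647 × (60.8/24.3)² = 647 × 6.26 = 4050.22
Round up: n₂ = 4051.

n = 4051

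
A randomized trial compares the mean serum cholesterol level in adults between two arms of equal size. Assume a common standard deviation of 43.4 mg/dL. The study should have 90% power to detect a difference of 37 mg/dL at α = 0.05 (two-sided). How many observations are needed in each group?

29 per group

For two equal groups, n per group = 2·((z_{α/2} + z_β)·σ/δ)².
z_{α/2} = 1.960; z_β = 1.282 (power 90%).
n = 2 × (3.242 × 43.4 / 37)² = 2 × 14.46 = 28.92
Round up: n = 29 per group.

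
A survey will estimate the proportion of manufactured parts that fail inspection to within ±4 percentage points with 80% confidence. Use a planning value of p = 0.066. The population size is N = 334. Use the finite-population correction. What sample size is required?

For a proportion with margin E = 0.04 at 80% confidence, z = 1.282.
n = p̂(1−p̂)(z/E)² = 0.066 × 0.934 × (1.282/0.04)² = 63.32 — call this n₀.
Finite-population correction with N = 334: n = n₀ / (1 + (n₀−1)/N) = 63.32 / 1.187 = 53.34
Round up: n = 54.

n = 54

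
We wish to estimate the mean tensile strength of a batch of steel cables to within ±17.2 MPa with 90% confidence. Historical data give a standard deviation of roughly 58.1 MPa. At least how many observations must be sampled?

For a mean, the margin of error is E = z·σ/√n, so n = (zσ/E)².
At 90% confidence, z = 1.645.
n = (1.645 × 58.1 / 17.2)² = 30.88
Round up: n = 31.

31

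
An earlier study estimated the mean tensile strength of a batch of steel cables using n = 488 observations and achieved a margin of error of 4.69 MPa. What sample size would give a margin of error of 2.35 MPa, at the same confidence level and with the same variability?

Margin of error scales as 1/√n, so n₂ = n₁·(E₁/E₂)².
n₂ = 488 × (4.69/2.35)² = 488 × 3.983 = 1943.70
Round up: n₂ = 1944.

1944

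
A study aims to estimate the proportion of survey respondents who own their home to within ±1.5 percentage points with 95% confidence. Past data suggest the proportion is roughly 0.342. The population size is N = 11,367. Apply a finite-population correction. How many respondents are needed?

For a proportion with margin E = 0.015 at 95% confidence, z = 1.960.
n = p̂(1−p̂)(z/E)² = 0.342 × 0.658 × (1.960/0.015)² = 3842.21 — call this n₀.
Finite-population correction with N = 11,367: n = n₀ / (1 + (n₀−1)/N) = 3842.21 / 1.338 = 2871.61
Round up: n = 2872.

n = 2872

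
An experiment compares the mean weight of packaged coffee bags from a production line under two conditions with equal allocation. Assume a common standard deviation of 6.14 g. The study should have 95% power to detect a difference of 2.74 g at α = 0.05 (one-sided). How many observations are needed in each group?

109 per group

For two equal groups, n per group = 2·((z_α + z_β)·σ/δ)².
z_α = 1.645; z_β = 1.645 (power 95%).
n = 2 × (3.290 × 6.14 / 2.74)² = 2 × 54.35 = 108.70
Round up: n = 109 per group.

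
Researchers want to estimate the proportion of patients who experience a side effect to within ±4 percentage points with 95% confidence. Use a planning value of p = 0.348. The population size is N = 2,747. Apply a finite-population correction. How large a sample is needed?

n = 455

For a proportion with margin E = 0.04 at 95% confidence, z = 1.960.
n = p̂(1−p̂)(z/E)² = 0.348 × 0.652 × (1.960/0.04)² = 544.78 — call this n₀.
Finite-population correction with N = 2,747: n = n₀ / (1 + (n₀−1)/N) = 544.78 / 1.198 = 454.74
Round up: n = 455.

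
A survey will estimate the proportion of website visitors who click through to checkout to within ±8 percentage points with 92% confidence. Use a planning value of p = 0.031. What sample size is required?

For a proportion with margin E = 0.08 at 92% confidence, z = 1.751.
n = p̂(1−p̂)(z/E)² = 0.031 × 0.969 × (1.751/0.08)² = 14.39
Round up: n = 15.

n = 15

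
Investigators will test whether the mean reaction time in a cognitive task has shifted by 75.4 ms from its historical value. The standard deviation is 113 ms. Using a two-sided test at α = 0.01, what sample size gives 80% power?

27

For a one-sample z-test, n = ((z_{α/2} + z_β)·σ/δ)².
z_{α/2} = 2.576 (two-sided α = 0.01); z_β = 0.842 (power 80% → β = 0.2).
n = (3.418 × 113 / 75.4)² = 26.24
Round up: n = 27.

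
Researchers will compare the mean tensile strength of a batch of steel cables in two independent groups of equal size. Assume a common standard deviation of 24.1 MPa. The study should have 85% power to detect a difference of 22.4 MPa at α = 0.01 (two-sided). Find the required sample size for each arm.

For two equal groups, n per group = 2·((z_{α/2} + z_β)·σ/δ)².
z_{α/2} = 2.576; z_β = 1.036 (power 85%).
n = 2 × (3.612 × 24.1 / 22.4)² = 2 × 15.10 = 30.20
Round up: n = 31 per group.

31 per group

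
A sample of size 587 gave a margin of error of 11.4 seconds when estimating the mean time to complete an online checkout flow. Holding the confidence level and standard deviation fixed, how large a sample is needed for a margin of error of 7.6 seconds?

Margin of error scales as 1/√n, so n₂ = n₁·(E₁/E₂)².
n₂ = 587 × (11.4/7.6)² = 587 × 2.25 = 1320.75
Round up: n₂ = 1321.

1321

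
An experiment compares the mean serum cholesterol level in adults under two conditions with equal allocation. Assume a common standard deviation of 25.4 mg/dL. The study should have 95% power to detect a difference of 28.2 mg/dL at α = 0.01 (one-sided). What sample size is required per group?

26 per group

For two equal groups, n per group = 2·((z_α + z_β)·σ/δ)².
z_α = 2.326; z_β = 1.645 (power 95%).
n = 2 × (3.971 × 25.4 / 28.2)² = 2 × 12.79 = 25.58
Round up: n = 26 per group.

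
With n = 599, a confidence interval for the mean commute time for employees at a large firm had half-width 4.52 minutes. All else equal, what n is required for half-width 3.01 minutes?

Margin of error scales as 1/√n, so n₂ = n₁·(E₁/E₂)².
n₂ = 599 × (4.52/3.01)² = 599 × 2.255 = 1350.74
Round up: n₂ = 1351.

1351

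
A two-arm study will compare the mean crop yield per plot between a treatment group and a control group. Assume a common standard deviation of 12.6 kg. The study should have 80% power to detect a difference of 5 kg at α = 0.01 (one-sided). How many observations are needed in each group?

128 per group

For two equal groups, n per group = 2·((z_α + z_β)·σ/δ)².
z_α = 2.326; z_β = 0.842 (power 80%).
n = 2 × (3.168 × 12.6 / 5)² = 2 × 63.73 = 127.46
Round up: n = 128 per group.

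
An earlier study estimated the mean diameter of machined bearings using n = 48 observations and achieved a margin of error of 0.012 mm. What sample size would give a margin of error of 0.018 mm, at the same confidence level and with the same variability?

n = 22

Margin of error scales as 1/√n, so n₂ = n₁·(E₁/E₂)².
n₂ = 48 × (0.012/0.018)² = 48 × 0.4444 = 21.33
Round up: n₂ = 22.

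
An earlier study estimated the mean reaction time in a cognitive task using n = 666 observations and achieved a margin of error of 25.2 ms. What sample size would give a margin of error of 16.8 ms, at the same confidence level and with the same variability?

Margin of error scales as 1/√n, so n₂ = n₁·(E₁/E₂)².
n₂ = 666 × (25.2/16.8)² = 666 × 2.25 = 1498.50
Round up: n₂ = 1499.

n = 1499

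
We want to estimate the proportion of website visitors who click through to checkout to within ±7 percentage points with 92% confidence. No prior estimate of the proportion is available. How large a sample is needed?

For a proportion with margin E = 0.07 at 92% confidence, z = 1.751.
With no prior estimate, use p = 0.5, which maximizes p(1−p) at 0.25.
n = 0.25 × (z/E)² = 0.25 × (1.751/0.07)² = 156.43
Round up: n = 157.

157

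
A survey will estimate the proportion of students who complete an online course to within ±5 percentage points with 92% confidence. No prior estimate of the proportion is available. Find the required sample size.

n = 307

For a proportion with margin E = 0.05 at 92% confidence, z = 1.751.
With no prior estimate, use p = 0.5, which maximizes p(1−p) at 0.25.
n = 0.25 × (z/E)² = 0.25 × (1.751/0.05)² = 306.60
Round up: n = 307.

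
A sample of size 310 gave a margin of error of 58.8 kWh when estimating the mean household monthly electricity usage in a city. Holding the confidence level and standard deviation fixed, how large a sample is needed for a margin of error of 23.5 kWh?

1941

Margin of error scales as 1/√n, so n₂ = n₁·(E₁/E₂)².
n₂ = 310 × (58.8/23.5)² = 310 × 6.261 = 1940.91
Round up: n₂ = 1941.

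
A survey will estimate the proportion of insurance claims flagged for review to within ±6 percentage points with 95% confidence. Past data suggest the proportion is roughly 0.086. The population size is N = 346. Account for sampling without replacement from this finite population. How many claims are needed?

For a proportion with margin E = 0.06 at 95% confidence, z = 1.960.
n = p̂(1−p̂)(z/E)² = 0.086 × 0.914 × (1.960/0.06)² = 83.88 — call this n₀.
Finite-population correction with N = 346: n = n₀ / (1 + (n₀−1)/N) = 83.88 / 1.24 = 67.65
Round up: n = 68.

n = 68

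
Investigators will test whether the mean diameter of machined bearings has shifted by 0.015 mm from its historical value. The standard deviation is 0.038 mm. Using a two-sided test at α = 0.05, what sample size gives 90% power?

For a one-sample z-test, n = ((z_{α/2} + z_β)·σ/δ)².
z_{α/2} = 1.960 (two-sided α = 0.05); z_β = 1.282 (power 90% → β = 0.1).
n = (3.242 × 0.038 / 0.015)² = 67.45
Round up: n = 68.

68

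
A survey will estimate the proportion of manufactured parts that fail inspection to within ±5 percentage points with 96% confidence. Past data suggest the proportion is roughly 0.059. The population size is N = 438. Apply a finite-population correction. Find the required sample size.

For a proportion with margin E = 0.05 at 96% confidence, z = 2.054.
n = p̂(1−p̂)(z/E)² = 0.059 × 0.941 × (2.054/0.05)² = 93.69 — call this n₀.
Finite-population correction with N = 438: n = n₀ / (1 + (n₀−1)/N) = 93.69 / 1.212 = 77.30
Round up: n = 78.

78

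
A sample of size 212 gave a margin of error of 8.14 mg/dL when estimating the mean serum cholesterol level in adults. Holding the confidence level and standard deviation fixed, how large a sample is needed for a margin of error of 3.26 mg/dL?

n = 1322

Margin of error scales as 1/√n, so n₂ = n₁·(E₁/E₂)².
n₂ = 212 × (8.14/3.26)² = 212 × 6.235 = 1321.82
Round up: n₂ = 1322.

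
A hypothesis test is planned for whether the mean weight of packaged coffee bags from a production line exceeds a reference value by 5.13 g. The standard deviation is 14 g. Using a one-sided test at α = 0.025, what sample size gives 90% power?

79

For a one-sample z-test, n = ((z_α + z_β)·σ/δ)².
z_α = 1.960 (one-sided α = 0.025); z_β = 1.282 (power 90% → β = 0.1).
n = (3.242 × 14 / 5.13)² = 78.28
Round up: n = 79.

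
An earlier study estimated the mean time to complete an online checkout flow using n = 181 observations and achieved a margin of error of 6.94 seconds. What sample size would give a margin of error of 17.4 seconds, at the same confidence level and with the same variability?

n = 29

Margin of error scales as 1/√n, so n₂ = n₁·(E₁/E₂)².
n₂ = 181 × (6.94/17.4)² = 181 × 0.1591 = 28.80
Round up: n₂ = 29.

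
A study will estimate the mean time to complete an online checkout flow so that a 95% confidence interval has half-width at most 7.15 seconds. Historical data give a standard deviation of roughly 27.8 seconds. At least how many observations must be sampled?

For a mean, the margin of error is E = z·σ/√n, so n = (zσ/E)².
At 95% confidence, z = 1.960.
n = (1.960 × 27.8 / 7.15)² = 58.08
Round up: n = 59.

59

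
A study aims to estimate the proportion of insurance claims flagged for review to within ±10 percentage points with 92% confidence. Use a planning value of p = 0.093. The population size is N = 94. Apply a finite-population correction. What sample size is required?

For a proportion with margin E = 0.1 at 92% confidence, z = 1.751.
n = p̂(1−p̂)(z/E)² = 0.093 × 0.907 × (1.751/0.1)² = 25.86 — call this n₀.
Finite-population correction with N = 94: n = n₀ / (1 + (n₀−1)/N) = 25.86 / 1.264 = 20.46
Round up: n = 21.

n = 21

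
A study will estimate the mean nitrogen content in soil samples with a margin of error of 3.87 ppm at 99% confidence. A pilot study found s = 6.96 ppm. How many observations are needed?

For a mean, the margin of error is E = z·σ/√n, so n = (zσ/E)².
At 99% confidence, z = 2.576.
n = (2.576 × 6.96 / 3.87)² = 21.46
Round up: n = 22.

22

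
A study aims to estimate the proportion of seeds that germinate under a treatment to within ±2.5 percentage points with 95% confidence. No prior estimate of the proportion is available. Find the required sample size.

For a proportion with margin E = 0.025 at 95% confidence, z = 1.960.
With no prior estimate, use p = 0.5, which maximizes p(1−p) at 0.25.
n = 0.25 × (z/E)² = 0.25 × (1.960/0.025)² = 1536.64
Round up: n = 1537.

1537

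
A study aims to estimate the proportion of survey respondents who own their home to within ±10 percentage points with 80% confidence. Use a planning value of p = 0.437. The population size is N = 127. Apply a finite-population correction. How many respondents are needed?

For a proportion with margin E = 0.1 at 80% confidence, z = 1.282.
n = p̂(1−p̂)(z/E)² = 0.437 × 0.563 × (1.282/0.1)² = 40.44 — call this n₀.
Finite-population correction with N = 127: n = n₀ / (1 + (n₀−1)/N) = 40.44 / 1.311 = 30.85
Round up: n = 31.

31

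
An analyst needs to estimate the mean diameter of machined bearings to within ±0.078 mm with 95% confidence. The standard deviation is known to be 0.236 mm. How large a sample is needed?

36

For a mean, the margin of error is E = z·σ/√n, so n = (zσ/E)².
At 95% confidence, z = 1.960.
n = (1.960 × 0.236 / 0.078)² = 35.17
Round up: n = 36.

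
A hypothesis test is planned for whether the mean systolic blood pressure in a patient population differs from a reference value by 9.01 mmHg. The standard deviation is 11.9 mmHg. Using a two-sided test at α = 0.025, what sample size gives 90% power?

For a one-sample z-test, n = ((z_{α/2} + z_β)·σ/δ)².
z_{α/2} = 2.241 (two-sided α = 0.025); z_β = 1.282 (power 90% → β = 0.1).
n = (3.523 × 11.9 / 9.01)² = 21.65
Round up: n = 22.

n = 22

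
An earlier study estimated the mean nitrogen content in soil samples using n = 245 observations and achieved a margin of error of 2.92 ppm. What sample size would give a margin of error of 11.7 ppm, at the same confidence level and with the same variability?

Margin of error scales as 1/√n, so n₂ = n₁·(E₁/E₂)².
n₂ = 245 × (2.92/11.7)² = 245 × 0.06229 = 15.26
Round up: n₂ = 16.

16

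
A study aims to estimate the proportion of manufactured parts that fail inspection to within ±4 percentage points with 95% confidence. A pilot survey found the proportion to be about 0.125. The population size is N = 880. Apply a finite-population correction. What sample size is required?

203

For a proportion with margin E = 0.04 at 95% confidence, z = 1.960.
n = p̂(1−p̂)(z/E)² = 0.125 × 0.875 × (1.960/0.04)² = 262.61 — call this n₀.
Finite-population correction with N = 880: n = n₀ / (1 + (n₀−1)/N) = 262.61 / 1.297 = 202.47
Round up: n = 203.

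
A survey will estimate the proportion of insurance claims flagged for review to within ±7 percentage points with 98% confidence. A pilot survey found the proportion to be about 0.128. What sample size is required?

124

For a proportion with margin E = 0.07 at 98% confidence, z = 2.326.
n = p̂(1−p̂)(z/E)² = 0.128 × 0.872 × (2.326/0.07)² = 123.24
Round up: n = 124.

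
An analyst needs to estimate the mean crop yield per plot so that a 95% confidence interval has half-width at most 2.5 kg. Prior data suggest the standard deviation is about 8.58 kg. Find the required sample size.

46

For a mean, the margin of error is E = z·σ/√n, so n = (zσ/E)².
At 95% confidence, z = 1.960.
n = (1.960 × 8.58 / 2.5)² = 45.25
Round up: n = 46.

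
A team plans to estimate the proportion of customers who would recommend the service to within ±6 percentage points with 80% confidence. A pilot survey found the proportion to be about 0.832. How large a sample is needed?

n = 64

For a proportion with margin E = 0.06 at 80% confidence, z = 1.282.
n = p̂(1−p̂)(z/E)² = 0.832 × 0.168 × (1.282/0.06)² = 63.81
Round up: n = 64.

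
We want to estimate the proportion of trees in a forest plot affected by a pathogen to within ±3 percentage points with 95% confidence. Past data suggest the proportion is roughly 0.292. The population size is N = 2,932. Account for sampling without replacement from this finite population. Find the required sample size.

679

For a proportion with margin E = 0.03 at 95% confidence, z = 1.960.
n = p̂(1−p̂)(z/E)² = 0.292 × 0.708 × (1.960/0.03)² = 882.44 — call this n₀.
Finite-population correction with N = 2,932: n = n₀ / (1 + (n₀−1)/N) = 882.44 / 1.301 = 678.28
Round up: n = 679.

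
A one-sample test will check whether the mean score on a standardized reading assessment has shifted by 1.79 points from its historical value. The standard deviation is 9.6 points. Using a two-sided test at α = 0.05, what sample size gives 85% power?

For a one-sample z-test, n = ((z_{α/2} + z_β)·σ/δ)².
z_{α/2} = 1.960 (two-sided α = 0.05); z_β = 1.036 (power 85% → β = 0.15).
n = (2.996 × 9.6 / 1.79)² = 258.18
Round up: n = 259.

259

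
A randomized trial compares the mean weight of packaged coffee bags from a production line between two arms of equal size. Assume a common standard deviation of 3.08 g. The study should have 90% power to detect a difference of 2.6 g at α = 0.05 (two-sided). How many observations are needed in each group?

30 per group

For two equal groups, n per group = 2·((z_{α/2} + z_β)·σ/δ)².
z_{α/2} = 1.960; z_β = 1.282 (power 90%).
n = 2 × (3.242 × 3.08 / 2.6)² = 2 × 14.75 = 29.50
Round up: n = 30 per group.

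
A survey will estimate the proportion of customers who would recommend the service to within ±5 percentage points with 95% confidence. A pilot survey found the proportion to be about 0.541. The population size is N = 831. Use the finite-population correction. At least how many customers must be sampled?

n = 262

For a proportion with margin E = 0.05 at 95% confidence, z = 1.960.
n = p̂(1−p̂)(z/E)² = 0.541 × 0.459 × (1.960/0.05)² = 381.58 — call this n₀.
Finite-population correction with N = 831: n = n₀ / (1 + (n₀−1)/N) = 381.58 / 1.458 = 261.71
Round up: n = 262.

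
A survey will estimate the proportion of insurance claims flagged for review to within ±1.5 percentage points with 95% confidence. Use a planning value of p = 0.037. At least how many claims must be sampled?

For a proportion with margin E = 0.015 at 95% confidence, z = 1.960.
n = p̂(1−p̂)(z/E)² = 0.037 × 0.963 × (1.960/0.015)² = 608.36
Round up: n = 609.

609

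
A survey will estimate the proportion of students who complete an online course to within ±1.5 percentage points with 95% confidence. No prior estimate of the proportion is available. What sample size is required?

4269

For a proportion with margin E = 0.015 at 95% confidence, z = 1.960.
With no prior estimate, use p = 0.5, which maximizes p(1−p) at 0.25.
n = 0.25 × (z/E)² = 0.25 × (1.960/0.015)² = 4268.44
Round up: n = 4269.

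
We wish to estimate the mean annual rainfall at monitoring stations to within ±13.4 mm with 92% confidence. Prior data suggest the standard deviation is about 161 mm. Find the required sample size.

443

For a mean, the margin of error is E = z·σ/√n, so n = (zσ/E)².
At 92% confidence, z = 1.751.
n = (1.751 × 161 / 13.4)² = 442.60
Round up: n = 443.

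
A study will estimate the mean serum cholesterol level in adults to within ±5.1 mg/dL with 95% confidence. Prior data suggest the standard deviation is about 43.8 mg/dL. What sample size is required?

284

For a mean, the margin of error is E = z·σ/√n, so n = (zσ/E)².
At 95% confidence, z = 1.960.
n = (1.960 × 43.8 / 5.1)² = 283.35
Round up: n = 284.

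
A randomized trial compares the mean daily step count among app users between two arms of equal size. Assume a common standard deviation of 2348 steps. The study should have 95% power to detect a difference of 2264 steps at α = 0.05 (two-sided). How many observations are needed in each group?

28 per group

For two equal groups, n per group = 2·((z_{α/2} + z_β)·σ/δ)².
z_{α/2} = 1.960; z_β = 1.645 (power 95%).
n = 2 × (3.605 × 2348 / 2264)² = 2 × 13.98 = 27.96
Round up: n = 28 per group.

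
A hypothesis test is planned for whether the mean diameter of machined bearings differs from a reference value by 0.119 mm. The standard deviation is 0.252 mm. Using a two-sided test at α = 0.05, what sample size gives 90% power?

For a one-sample z-test, n = ((z_{α/2} + z_β)·σ/δ)².
z_{α/2} = 1.960 (two-sided α = 0.05); z_β = 1.282 (power 90% → β = 0.1).
n = (3.242 × 0.252 / 0.119)² = 47.13
Round up: n = 48.

48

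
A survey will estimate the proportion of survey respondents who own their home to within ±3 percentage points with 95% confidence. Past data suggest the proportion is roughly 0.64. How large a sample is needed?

For a proportion with margin E = 0.03 at 95% confidence, z = 1.960.
n = p̂(1−p̂)(z/E)² = 0.64 × 0.36 × (1.960/0.03)² = 983.45
Round up: n = 984.

984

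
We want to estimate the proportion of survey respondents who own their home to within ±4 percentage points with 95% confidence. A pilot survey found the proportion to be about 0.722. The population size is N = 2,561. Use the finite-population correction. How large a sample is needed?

406

For a proportion with margin E = 0.04 at 95% confidence, z = 1.960.
n = p̂(1−p̂)(z/E)² = 0.722 × 0.278 × (1.960/0.04)² = 481.92 — call this n₀.
Finite-population correction with N = 2,561: n = n₀ / (1 + (n₀−1)/N) = 481.92 / 1.188 = 405.66
Round up: n = 406.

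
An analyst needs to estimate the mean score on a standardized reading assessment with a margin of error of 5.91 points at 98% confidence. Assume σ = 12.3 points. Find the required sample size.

24

For a mean, the margin of error is E = z·σ/√n, so n = (zσ/E)².
At 98% confidence, z = 2.326.
n = (2.326 × 12.3 / 5.91)² = 23.43
Round up: n = 24.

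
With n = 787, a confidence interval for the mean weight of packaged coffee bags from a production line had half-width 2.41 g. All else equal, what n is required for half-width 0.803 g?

Margin of error scales as 1/√n, so n₂ = n₁·(E₁/E₂)².
n₂ = 787 × (2.41/0.803)² = 787 × 9.007 = 7088.51
Round up: n₂ = 7089.

7089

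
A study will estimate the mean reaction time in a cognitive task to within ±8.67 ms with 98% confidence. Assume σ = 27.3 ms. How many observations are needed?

54

For a mean, the margin of error is E = z·σ/√n, so n = (zσ/E)².
At 98% confidence, z = 2.326.
n = (2.326 × 27.3 / 8.67)² = 53.64
Round up: n = 54.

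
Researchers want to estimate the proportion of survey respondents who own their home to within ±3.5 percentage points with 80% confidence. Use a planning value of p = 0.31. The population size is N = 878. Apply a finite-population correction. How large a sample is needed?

For a proportion with margin E = 0.035 at 80% confidence, z = 1.282.
n = p̂(1−p̂)(z/E)² = 0.31 × 0.69 × (1.282/0.035)² = 286.98 — call this n₀.
Finite-population correction with N = 878: n = n₀ / (1 + (n₀−1)/N) = 286.98 / 1.326 = 216.43
Round up: n = 217.

217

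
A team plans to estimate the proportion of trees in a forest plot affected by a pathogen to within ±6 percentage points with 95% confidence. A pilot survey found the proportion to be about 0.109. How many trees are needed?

104

For a proportion with margin E = 0.06 at 95% confidence, z = 1.960.
n = p̂(1−p̂)(z/E)² = 0.109 × 0.891 × (1.960/0.06)² = 103.64
Round up: n = 104.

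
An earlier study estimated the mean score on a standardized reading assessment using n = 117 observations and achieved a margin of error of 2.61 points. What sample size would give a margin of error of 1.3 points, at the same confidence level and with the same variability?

Margin of error scales as 1/√n, so n₂ = n₁·(E₁/E₂)².
n₂ = 117 × (2.61/1.3)² = 117 × 4.031 = 471.63
Round up: n₂ = 472.

n = 472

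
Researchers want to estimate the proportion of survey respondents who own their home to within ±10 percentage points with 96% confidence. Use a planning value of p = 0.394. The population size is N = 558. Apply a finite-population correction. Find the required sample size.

For a proportion with margin E = 0.1 at 96% confidence, z = 2.054.
n = p̂(1−p̂)(z/E)² = 0.394 × 0.606 × (2.054/0.1)² = 100.73 — call this n₀.
Finite-population correction with N = 558: n = n₀ / (1 + (n₀−1)/N) = 100.73 / 1.179 = 85.44
Round up: n = 86.

86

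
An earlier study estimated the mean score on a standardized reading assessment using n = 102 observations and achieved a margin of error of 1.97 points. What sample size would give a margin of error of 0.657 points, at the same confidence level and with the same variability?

918

Margin of error scales as 1/√n, so n₂ = n₁·(E₁/E₂)².
n₂ = 102 × (1.97/0.657)² = 102 × 8.991 = 917.08
Round up: n₂ = 918.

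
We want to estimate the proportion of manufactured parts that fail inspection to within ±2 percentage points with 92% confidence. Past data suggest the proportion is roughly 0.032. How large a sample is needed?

For a proportion with margin E = 0.02 at 92% confidence, z = 1.751.
n = p̂(1−p̂)(z/E)² = 0.032 × 0.968 × (1.751/0.02)² = 237.43
Round up: n = 238.

238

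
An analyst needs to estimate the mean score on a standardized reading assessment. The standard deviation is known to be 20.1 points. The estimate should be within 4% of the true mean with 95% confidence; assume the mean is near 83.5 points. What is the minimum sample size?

140

For a mean, the margin of error is E = z·σ/√n, so n = (zσ/E)².
At 95% confidence, z = 1.960.
E = 4% of 83.5 = 3.34 points.
n = (1.960 × 20.1 / 3.34)² = 139.13
Round up: n = 140.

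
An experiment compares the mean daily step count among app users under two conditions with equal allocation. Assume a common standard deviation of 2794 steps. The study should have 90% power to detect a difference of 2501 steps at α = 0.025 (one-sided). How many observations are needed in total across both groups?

54 total

For two equal groups, n per group = 2·((z_α + z_β)·σ/δ)².
z_α = 1.960; z_β = 1.282 (power 90%).
n = 2 × (3.242 × 2794 / 2501)² = 2 × 13.12 = 26.24
Round up: n = 27 per group.
Total across both groups: 2 × 27 = 54.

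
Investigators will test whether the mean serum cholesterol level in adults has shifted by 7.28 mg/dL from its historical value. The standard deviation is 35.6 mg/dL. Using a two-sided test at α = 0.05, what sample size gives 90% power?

252

For a one-sample z-test, n = ((z_{α/2} + z_β)·σ/δ)².
z_{α/2} = 1.960 (two-sided α = 0.05); z_β = 1.282 (power 90% → β = 0.1).
n = (3.242 × 35.6 / 7.28)² = 251.34
Round up: n = 252.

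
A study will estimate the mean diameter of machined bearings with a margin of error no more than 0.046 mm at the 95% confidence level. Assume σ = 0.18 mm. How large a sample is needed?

For a mean, the margin of error is E = z·σ/√n, so n = (zσ/E)².
At 95% confidence, z = 1.960.
n = (1.960 × 0.18 / 0.046)² = 58.82
Round up: n = 59.

59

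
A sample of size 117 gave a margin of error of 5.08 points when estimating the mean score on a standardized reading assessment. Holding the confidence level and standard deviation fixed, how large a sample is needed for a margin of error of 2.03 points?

733

Margin of error scales as 1/√n, so n₂ = n₁·(E₁/E₂)².
n₂ = 117 × (5.08/2.03)² = 117 × 6.262 = 732.65
Round up: n₂ = 733.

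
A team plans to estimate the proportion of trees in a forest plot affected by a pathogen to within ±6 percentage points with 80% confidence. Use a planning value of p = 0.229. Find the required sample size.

For a proportion with margin E = 0.06 at 80% confidence, z = 1.282.
n = p̂(1−p̂)(z/E)² = 0.229 × 0.771 × (1.282/0.06)² = 80.61
Round up: n = 81.

n = 81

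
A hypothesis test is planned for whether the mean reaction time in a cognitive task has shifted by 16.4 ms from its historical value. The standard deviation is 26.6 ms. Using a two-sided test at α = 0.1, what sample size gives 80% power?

For a one-sample z-test, n = ((z_{α/2} + z_β)·σ/δ)².
z_{α/2} = 1.645 (two-sided α = 0.1); z_β = 0.842 (power 80% → β = 0.2).
n = (2.487 × 26.6 / 16.4)² = 16.27
Round up: n = 17.

17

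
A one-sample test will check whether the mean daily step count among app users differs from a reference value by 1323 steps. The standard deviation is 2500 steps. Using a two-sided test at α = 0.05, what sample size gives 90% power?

For a one-sample z-test, n = ((z_{α/2} + z_β)·σ/δ)².
z_{α/2} = 1.960 (two-sided α = 0.05); z_β = 1.282 (power 90% → β = 0.1).
n = (3.242 × 2500 / 1323)² = 37.53
Round up: n = 38.

38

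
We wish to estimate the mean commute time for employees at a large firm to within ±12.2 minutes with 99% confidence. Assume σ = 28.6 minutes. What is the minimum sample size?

37

For a mean, the margin of error is E = z·σ/√n, so n = (zσ/E)².
At 99% confidence, z = 2.576.
n = (2.576 × 28.6 / 12.2)² = 36.47
Round up: n = 37.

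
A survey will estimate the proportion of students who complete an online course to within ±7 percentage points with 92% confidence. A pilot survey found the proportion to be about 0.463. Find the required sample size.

156

For a proportion with margin E = 0.07 at 92% confidence, z = 1.751.
n = p̂(1−p̂)(z/E)² = 0.463 × 0.537 × (1.751/0.07)² = 155.57
Round up: n = 156.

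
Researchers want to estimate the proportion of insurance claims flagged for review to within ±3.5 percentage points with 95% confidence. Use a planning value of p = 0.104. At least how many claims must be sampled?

For a proportion with margin E = 0.035 at 95% confidence, z = 1.960.
n = p̂(1−p̂)(z/E)² = 0.104 × 0.896 × (1.960/0.035)² = 292.23
Round up: n = 293.

293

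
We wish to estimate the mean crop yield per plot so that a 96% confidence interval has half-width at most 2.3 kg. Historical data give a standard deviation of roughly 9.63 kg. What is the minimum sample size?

For a mean, the margin of error is E = z·σ/√n, so n = (zσ/E)².
At 96% confidence, z = 2.054.
n = (2.054 × 9.63 / 2.3)² = 73.96
Round up: n = 74.

74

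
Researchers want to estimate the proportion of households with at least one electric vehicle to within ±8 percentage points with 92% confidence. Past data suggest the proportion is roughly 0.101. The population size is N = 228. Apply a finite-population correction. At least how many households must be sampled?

For a proportion with margin E = 0.08 at 92% confidence, z = 1.751.
n = p̂(1−p̂)(z/E)² = 0.101 × 0.899 × (1.751/0.08)² = 43.50 — call this n₀.
Finite-population correction with N = 228: n = n₀ / (1 + (n₀−1)/N) = 43.50 / 1.186 = 36.68
Round up: n = 37.

37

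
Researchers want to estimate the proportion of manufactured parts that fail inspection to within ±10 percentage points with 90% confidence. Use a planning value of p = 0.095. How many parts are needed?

24

For a proportion with margin E = 0.1 at 90% confidence, z = 1.645.
n = p̂(1−p̂)(z/E)² = 0.095 × 0.905 × (1.645/0.1)² = 23.27
Round up: n = 24.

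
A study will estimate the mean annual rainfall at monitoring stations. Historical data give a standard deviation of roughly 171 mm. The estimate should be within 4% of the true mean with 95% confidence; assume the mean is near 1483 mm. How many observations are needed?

32

For a mean, the margin of error is E = z·σ/√n, so n = (zσ/E)².
At 95% confidence, z = 1.960.
E = 4% of 1483 = 59.32 mm.
n = (1.960 × 171 / 59.32)² = 31.92
Round up: n = 32.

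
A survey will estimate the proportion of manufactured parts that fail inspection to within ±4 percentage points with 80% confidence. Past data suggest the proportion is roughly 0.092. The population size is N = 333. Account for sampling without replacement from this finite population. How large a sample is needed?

For a proportion with margin E = 0.04 at 80% confidence, z = 1.282.
n = p̂(1−p̂)(z/E)² = 0.092 × 0.908 × (1.282/0.04)² = 85.81 — call this n₀.
Finite-population correction with N = 333: n = n₀ / (1 + (n₀−1)/N) = 85.81 / 1.255 = 68.37
Round up: n = 69.

69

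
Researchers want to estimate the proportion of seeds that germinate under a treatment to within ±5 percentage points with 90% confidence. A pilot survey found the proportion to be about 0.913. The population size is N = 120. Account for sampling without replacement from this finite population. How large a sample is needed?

For a proportion with margin E = 0.05 at 90% confidence, z = 1.645.
n = p̂(1−p̂)(z/E)² = 0.913 × 0.087 × (1.645/0.05)² = 85.98 — call this n₀.
Finite-population correction with N = 120: n = n₀ / (1 + (n₀−1)/N) = 85.98 / 1.708 = 50.34
Round up: n = 51.

51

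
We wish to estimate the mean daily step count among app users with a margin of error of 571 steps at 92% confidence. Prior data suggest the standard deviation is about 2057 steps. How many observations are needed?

For a mean, the margin of error is E = z·σ/√n, so n = (zσ/E)².
At 92% confidence, z = 1.751.
n = (1.751 × 2057 / 571)² = 39.79
Round up: n = 40.

40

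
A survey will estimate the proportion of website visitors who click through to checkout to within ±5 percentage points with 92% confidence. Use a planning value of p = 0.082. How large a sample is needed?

For a proportion with margin E = 0.05 at 92% confidence, z = 1.751.
n = p̂(1−p̂)(z/E)² = 0.082 × 0.918 × (1.751/0.05)² = 92.32
Round up: n = 93.

93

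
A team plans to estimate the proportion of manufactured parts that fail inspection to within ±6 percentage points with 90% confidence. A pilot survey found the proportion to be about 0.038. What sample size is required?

For a proportion with margin E = 0.06 at 90% confidence, z = 1.645.
n = p̂(1−p̂)(z/E)² = 0.038 × 0.962 × (1.645/0.06)² = 27.48
Round up: n = 28.

28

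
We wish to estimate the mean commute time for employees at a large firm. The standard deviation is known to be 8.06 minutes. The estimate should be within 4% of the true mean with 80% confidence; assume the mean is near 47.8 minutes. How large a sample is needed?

n = 30

For a mean, the margin of error is E = z·σ/√n, so n = (zσ/E)².
At 80% confidence, z = 1.282.
E = 4% of 47.8 = 1.912 minutes.
n = (1.282 × 8.06 / 1.912)² = 29.21
Round up: n = 30.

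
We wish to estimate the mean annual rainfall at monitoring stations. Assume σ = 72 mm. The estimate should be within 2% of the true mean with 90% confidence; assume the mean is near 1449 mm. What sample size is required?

17

For a mean, the margin of error is E = z·σ/√n, so n = (zσ/E)².
At 90% confidence, z = 1.645.
E = 2% of 1449 = 28.98 mm.
n = (1.645 × 72 / 28.98)² = 16.70
Round up: n = 17.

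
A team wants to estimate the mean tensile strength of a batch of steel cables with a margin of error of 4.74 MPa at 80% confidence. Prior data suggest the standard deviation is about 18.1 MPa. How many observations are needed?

For a mean, the margin of error is E = z·σ/√n, so n = (zσ/E)².
At 80% confidence, z = 1.282.
n = (1.282 × 18.1 / 4.74)² = 23.96
Round up: n = 24.

24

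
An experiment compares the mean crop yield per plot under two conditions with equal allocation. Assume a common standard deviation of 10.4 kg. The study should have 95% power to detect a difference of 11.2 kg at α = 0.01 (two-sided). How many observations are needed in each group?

31 per group

For two equal groups, n per group = 2·((z_{α/2} + z_β)·σ/δ)².
z_{α/2} = 2.576; z_β = 1.645 (power 95%).
n = 2 × (4.221 × 10.4 / 11.2)² = 2 × 15.36 = 30.72
Round up: n = 31 per group.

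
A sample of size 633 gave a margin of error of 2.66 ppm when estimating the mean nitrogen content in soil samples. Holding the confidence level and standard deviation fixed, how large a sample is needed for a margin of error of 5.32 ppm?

159

Margin of error scales as 1/√n, so n₂ = n₁·(E₁/E₂)².
n₂ = 633 × (2.66/5.32)² = 633 × 0.25 = 158.25
Round up: n₂ = 159.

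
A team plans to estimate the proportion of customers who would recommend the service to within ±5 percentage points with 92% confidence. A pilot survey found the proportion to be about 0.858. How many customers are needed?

150

For a proportion with margin E = 0.05 at 92% confidence, z = 1.751.
n = p̂(1−p̂)(z/E)² = 0.858 × 0.142 × (1.751/0.05)² = 149.42
Round up: n = 150.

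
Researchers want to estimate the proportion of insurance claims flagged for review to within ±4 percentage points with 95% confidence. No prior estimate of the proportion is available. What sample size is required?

For a proportion with margin E = 0.04 at 95% confidence, z = 1.960.
With no prior estimate, use p = 0.5, which maximizes p(1−p) at 0.25.
n = 0.25 × (z/E)² = 0.25 × (1.960/0.04)² = 600.25
Round up: n = 601.

601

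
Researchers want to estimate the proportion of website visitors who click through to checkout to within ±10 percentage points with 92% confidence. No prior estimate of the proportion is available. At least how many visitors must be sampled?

For a proportion with margin E = 0.1 at 92% confidence, z = 1.751.
With no prior estimate, use p = 0.5, which maximizes p(1−p) at 0.25.
n = 0.25 × (z/E)² = 0.25 × (1.751/0.1)² = 76.65
Round up: n = 77.

n = 77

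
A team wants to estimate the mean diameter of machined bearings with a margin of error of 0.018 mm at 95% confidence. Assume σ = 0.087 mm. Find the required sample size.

For a mean, the margin of error is E = z·σ/√n, so n = (zσ/E)².
At 95% confidence, z = 1.960.
n = (1.960 × 0.087 / 0.018)² = 89.74
Round up: n = 90.

90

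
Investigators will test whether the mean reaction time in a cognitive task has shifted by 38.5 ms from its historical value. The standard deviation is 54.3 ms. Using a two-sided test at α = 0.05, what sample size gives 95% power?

26

For a one-sample z-test, n = ((z_{α/2} + z_β)·σ/δ)².
z_{α/2} = 1.960 (two-sided α = 0.05); z_β = 1.645 (power 95% → β = 0.05).
n = (3.605 × 54.3 / 38.5)² = 25.85
Round up: n = 26.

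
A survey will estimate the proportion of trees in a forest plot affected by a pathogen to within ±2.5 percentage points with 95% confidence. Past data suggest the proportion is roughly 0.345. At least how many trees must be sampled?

For a proportion with margin E = 0.025 at 95% confidence, z = 1.960.
n = p̂(1−p̂)(z/E)² = 0.345 × 0.655 × (1.960/0.025)² = 1388.97
Round up: n = 1389.

n = 1389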